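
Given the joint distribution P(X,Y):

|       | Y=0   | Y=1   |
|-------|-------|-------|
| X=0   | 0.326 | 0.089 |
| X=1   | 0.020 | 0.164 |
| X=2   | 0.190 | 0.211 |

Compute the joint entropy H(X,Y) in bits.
2.3073 bits

H(X,Y) = -Σ_{x,y} P(x,y) log₂ P(x,y). Per-cell terms -P(x,y)·log₂P(x,y):
  X=0: 0.5272, 0.3106
  X=1: 0.1129, 0.4278
  X=2: 0.4552, 0.4736
Sum of the 6 terms: H(X,Y) = 2.3073 bits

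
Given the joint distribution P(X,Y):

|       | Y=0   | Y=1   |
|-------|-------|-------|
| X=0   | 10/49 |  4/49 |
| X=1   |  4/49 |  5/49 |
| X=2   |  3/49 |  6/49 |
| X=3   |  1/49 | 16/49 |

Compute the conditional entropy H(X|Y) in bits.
1.7050 bits

H(X|Y) = H(X,Y) - H(Y)

H(X,Y) = -Σ_{x,y} P(x,y) log₂ P(x,y). Per-cell terms -P(x,y)·log₂P(x,y):
  X=0: 0.46791, 0.29508
  X=1: 0.29508, 0.33600
  X=2: 0.24672, 0.37099
  X=3: 0.11459, 0.52725
Sum of the 8 terms: H(X,Y) = 2.6536 bits

Marginal of Y (column sums):
  P(Y=0) = 10/49 + 4/49 + 3/49 + 1/49 = 18/49
  P(Y=1) = 4/49 + 5/49 + 6/49 + 16/49 = 31/49
H(Y) = -[(18/49)·log₂(18/49) + (31/49)·log₂(31/49)]
  = 0.53074 + 0.41788 = 0.9486 bits

H(X|Y) = H(X,Y) - H(Y) = 2.6536 - 0.9486 = 1.7050 bits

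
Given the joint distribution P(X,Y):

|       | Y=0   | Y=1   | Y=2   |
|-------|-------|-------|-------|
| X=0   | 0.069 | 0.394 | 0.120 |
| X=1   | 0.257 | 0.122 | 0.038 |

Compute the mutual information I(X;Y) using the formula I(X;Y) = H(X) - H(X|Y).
0.2044 bits

I(X;Y) = H(X) - H(X|Y)

Marginal of X (row sums):
  P(X=0) = 0.069 + 0.394 + 0.120 = 0.583
  P(X=1) = 0.257 + 0.122 + 0.038 = 0.417
H(X) = -[0.583·log₂(0.583) + 0.417·log₂(0.417)]
  = 0.45383 + 0.52620 = 0.98003 bits

Marginal of Y (column sums):
  P(Y=0) = 0.069 + 0.257 = 0.326
  P(Y=1) = 0.394 + 0.122 = 0.516
  P(Y=2) = 0.120 + 0.038 = 0.158
H(X|Y) = Σ_y P(y)·H(X|Y=y):
  Y=0: P(Y=0) = 0.326, P(X|Y=0) = (69/326, 257/326) → H(X|Y=0) = 0.74464
  Y=1: P(Y=1) = 0.516, P(X|Y=1) = (197/258, 61/258) → H(X|Y=1) = 0.78906
  Y=2: P(Y=2) = 0.158, P(X|Y=2) = (60/79, 19/79) → H(X|Y=2) = 0.79588
H(X|Y) = 0.326·0.74464 + 0.516·0.78906 + 0.158·0.79588 = 0.77566 bits

I(X;Y) = H(X) - H(X|Y) = 0.98003 - 0.77566 = 0.2044 bits

Cross-check via I(X;Y) = H(X) + H(Y) - H(X,Y): computing H(Y) from the column sums and H(X,Y) from the 6 cells in the same way gives H(Y) = 1.44031 bits and H(X,Y) = 2.21596 bits, so
I(X;Y) = 0.98003 + 1.44031 - 2.21596 = 0.2044 bits ✓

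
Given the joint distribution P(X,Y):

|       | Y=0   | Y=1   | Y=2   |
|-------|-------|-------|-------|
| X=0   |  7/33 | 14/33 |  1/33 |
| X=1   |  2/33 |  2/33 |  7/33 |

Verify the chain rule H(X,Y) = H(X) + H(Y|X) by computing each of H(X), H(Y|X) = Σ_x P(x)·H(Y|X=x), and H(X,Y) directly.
H(X) = 0.9183 bits, H(Y|X) = 1.1986 bits, H(X,Y) = 2.1169 bits

Marginal of X (row sums):
  P(X=0) = 7/33 + 14/33 + 1/33 = 2/3
  P(X=1) = 2/33 + 2/33 + 7/33 = 1/3
H(X) = -[(2/3)·log₂(2/3) + (1/3)·log₂(1/3)]
  = 0.3900 + 0.5283 = 0.9183 bits

H(Y|X) = Σ_x P(x)·H(Y|X=x):
  X=0: P(X=0) = 2/3, P(Y|X=0) = (7/22, 7/11, 1/22) → H(Y|X=0) = 1.1433
  X=1: P(X=1) = 1/3, P(Y|X=1) = (2/11, 2/11, 7/11) → H(Y|X=1) = 1.3093
H(Y|X) = (2/3)·1.1433 + (1/3)·1.3093 = 1.1986 bits

H(X,Y) = -Σ_{x,y} P(x,y) log₂ P(x,y). Per-cell terms -P(x,y)·log₂P(x,y):
  X=0: 0.4745, 0.5248, 0.1529
  X=1: 0.2451, 0.2451, 0.4745
Sum of the 6 terms: H(X,Y) = 2.1169 bits

Chain rule check:
  H(X) + H(Y|X) = 0.9183 + 1.1986 = 2.1169 bits
  H(X,Y) = 2.1169 bits
✓ Chain rule verified.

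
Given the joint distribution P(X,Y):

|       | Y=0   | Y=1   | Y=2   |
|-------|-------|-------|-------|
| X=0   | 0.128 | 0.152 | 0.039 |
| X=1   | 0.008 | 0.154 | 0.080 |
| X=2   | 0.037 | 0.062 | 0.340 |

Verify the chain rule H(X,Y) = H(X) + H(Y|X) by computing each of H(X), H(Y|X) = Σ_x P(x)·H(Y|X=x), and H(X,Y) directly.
H(X) = 1.5426 bits, H(Y|X) = 1.1494 bits, H(X,Y) = 2.6920 bits

Marginal of X (row sums):
  P(X=0) = 0.128 + 0.152 + 0.039 = 0.319
  P(X=1) = 0.008 + 0.154 + 0.080 = 0.242
  P(X=2) = 0.037 + 0.062 + 0.340 = 0.439
H(X) = -[0.319·log₂(0.319) + 0.242·log₂(0.242) + 0.439·log₂(0.439)]
  = 0.52583 + 0.49535 + 0.52140 = 1.5426 bits

H(Y|X) = Σ_x P(x)·H(Y|X=x):
  X=0: P(X=0) = 0.319, P(Y|X=0) = (128/319, 152/319, 39/319) → H(Y|X=0) = 1.40890
  X=1: P(X=1) = 0.242, P(Y|X=1) = (4/121, 7/11, 40/121) → H(Y|X=1) = 1.10548
  X=2: P(X=2) = 0.439, P(Y|X=2) = (37/439, 62/439, 340/439) → H(Y|X=2) = 0.98513
H(Y|X) = 0.319·1.40890 + 0.242·1.10548 + 0.439·0.98513 = 1.1494 bits

H(X,Y) = -Σ_{x,y} P(x,y) log₂ P(x,y). Per-cell terms -P(x,y)·log₂P(x,y):
  X=0: 0.37962, 0.41311, 0.18253
  X=1: 0.05573, 0.41565, 0.29151
  X=2: 0.17598, 0.24872, 0.52917
Sum of the 9 terms: H(X,Y) = 2.6920 bits

Chain rule check:
  H(X) + H(Y|X) = 1.5426 + 1.1494 = 2.6920 bits
  H(X,Y) = 2.6920 bits
✓ Chain rule verified.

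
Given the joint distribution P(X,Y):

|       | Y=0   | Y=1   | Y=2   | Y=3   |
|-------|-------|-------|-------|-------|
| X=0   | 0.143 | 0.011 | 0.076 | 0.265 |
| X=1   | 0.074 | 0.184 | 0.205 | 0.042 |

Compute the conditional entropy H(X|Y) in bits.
0.6753 bits

H(X|Y) = H(X,Y) - H(Y)

H(X,Y) = -Σ_{x,y} P(x,y) log₂ P(x,y). Per-cell terms -P(x,y)·log₂P(x,y):
  X=0: 0.40125, 0.07157, 0.28256, 0.50772
  X=1: 0.27797, 0.44937, 0.46869, 0.19209
Sum of the 8 terms: H(X,Y) = 2.6512 bits

Marginal of Y (column sums):
  P(Y=0) = 0.143 + 0.074 = 0.217
  P(Y=1) = 0.011 + 0.184 = 0.195
  P(Y=2) = 0.076 + 0.205 = 0.281
  P(Y=3) = 0.265 + 0.042 = 0.307
H(Y) = -[0.217·log₂(0.217) + 0.195·log₂(0.195) + 0.281·log₂(0.281) + 0.307·log₂(0.307)]
  = 0.47832 + 0.45990 + 0.51461 + 0.52303 = 1.9759 bits

H(X|Y) = H(X,Y) - H(Y) = 2.6512 - 1.9759 = 0.6753 bits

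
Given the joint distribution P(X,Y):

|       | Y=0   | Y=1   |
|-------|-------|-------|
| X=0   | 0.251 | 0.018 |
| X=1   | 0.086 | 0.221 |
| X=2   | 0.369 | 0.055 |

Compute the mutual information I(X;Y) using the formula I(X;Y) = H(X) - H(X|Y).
0.2798 bits

I(X;Y) = H(X) - H(X|Y)

Marginal of X (row sums):
  P(X=0) = 0.251 + 0.018 = 0.269
  P(X=1) = 0.086 + 0.221 = 0.307
  P(X=2) = 0.369 + 0.055 = 0.424
H(X) = -[0.269·log₂(0.269) + 0.307·log₂(0.307) + 0.424·log₂(0.424)]
  = 0.509573 + 0.523033 + 0.524854 = 1.55746 bits

Marginal of Y (column sums):
  P(Y=0) = 0.251 + 0.086 + 0.369 = 0.706
  P(Y=1) = 0.018 + 0.221 + 0.055 = 0.294
H(X|Y) = Σ_y P(y)·H(X|Y=y):
  Y=0: P(Y=0) = 0.706, P(X|Y=0) = (251/706, 43/353, 369/706) → H(X|Y=0) = 1.389650
  Y=1: P(Y=1) = 0.294, P(X|Y=1) = (3/49, 221/294, 55/294) → H(X|Y=1) = 1.008652
H(X|Y) = 0.706·1.389650 + 0.294·1.008652 = 1.27764 bits

I(X;Y) = H(X) - H(X|Y) = 1.55746 - 1.27764 = 0.2798 bits

Cross-check via I(X;Y) = H(X) + H(Y) - H(X,Y): computing H(Y) from the column sums and H(X,Y) from the 6 cells in the same way gives H(Y) = 0.87383 bits and H(X,Y) = 2.15147 bits, so
I(X;Y) = 1.55746 + 0.87383 - 2.15147 = 0.2798 bits ✓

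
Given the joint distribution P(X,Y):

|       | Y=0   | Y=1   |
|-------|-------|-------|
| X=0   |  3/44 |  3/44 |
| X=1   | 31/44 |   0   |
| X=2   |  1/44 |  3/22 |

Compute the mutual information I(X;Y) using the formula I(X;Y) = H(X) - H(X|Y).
0.5004 bits

I(X;Y) = H(X) - H(X|Y)

Marginal of X (row sums):
  P(X=0) = 3/44 + 3/44 = 3/22
  P(X=1) = 31/44 + 0 = 31/44
  P(X=2) = 1/44 + 3/22 = 7/44
H(X) = -[(3/22)·log₂(3/22) + (31/44)·log₂(31/44) + (7/44)·log₂(7/44)]
  = 0.3919731 + 0.3559612 + 0.4219213 = 1.169856 bits

Marginal of Y (column sums):
  P(Y=0) = 3/44 + 31/44 + 1/44 = 35/44
  P(Y=1) = 3/44 + 0 + 3/22 = 9/44
H(X|Y) = Σ_y P(y)·H(X|Y=y):
  Y=0: P(Y=0) = 35/44, P(X|Y=0) = (3/35, 31/35, 1/35) → H(X|Y=0) = 0.6054266
  Y=1: P(Y=1) = 9/44, P(X|Y=1) = (1/3, 0, 2/3) → H(X|Y=1) = 0.9182958
H(X|Y) = (35/44)·0.6054266 + (9/44)·0.9182958 = 0.669423 bits

I(X;Y) = H(X) - H(X|Y) = 1.169856 - 0.669423 = 0.5004 bits

Cross-check via I(X;Y) = H(X) + H(Y) - H(X,Y): computing H(Y) from the column sums and H(X,Y) from the 6 cells in the same way gives H(Y) = 0.730926 bits and H(X,Y) = 1.400349 bits, so
I(X;Y) = 1.169856 + 0.730926 - 1.400349 = 0.5004 bits ✓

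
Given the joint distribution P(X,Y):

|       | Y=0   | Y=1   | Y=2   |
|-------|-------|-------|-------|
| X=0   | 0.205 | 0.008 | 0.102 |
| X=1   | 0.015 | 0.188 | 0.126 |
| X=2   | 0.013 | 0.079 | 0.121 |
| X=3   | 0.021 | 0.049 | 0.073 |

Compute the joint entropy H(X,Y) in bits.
3.1264 bits

H(X,Y) = -Σ_{x,y} P(x,y) log₂ P(x,y). Per-cell terms -P(x,y)·log₂P(x,y):
  X=0: 0.46869, 0.05573, 0.33592
  X=1: 0.09088, 0.45330, 0.37655
  X=2: 0.08145, 0.28930, 0.36868
  X=3: 0.11704, 0.21320, 0.27565
Sum of the 12 terms: H(X,Y) = 3.1264 bits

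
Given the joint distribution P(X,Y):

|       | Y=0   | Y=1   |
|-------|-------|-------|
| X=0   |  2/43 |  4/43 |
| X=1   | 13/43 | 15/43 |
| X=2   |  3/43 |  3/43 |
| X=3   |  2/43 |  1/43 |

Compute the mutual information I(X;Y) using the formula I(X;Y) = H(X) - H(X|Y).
0.0160 bits

I(X;Y) = H(X) - H(X|Y)

Marginal of X (row sums):
  P(X=0) = 2/43 + 4/43 = 6/43
  P(X=1) = 13/43 + 15/43 = 28/43
  P(X=2) = 3/43 + 3/43 = 6/43
  P(X=3) = 2/43 + 1/43 = 3/43
H(X) = -[(6/43)·log₂(6/43) + (28/43)·log₂(28/43) + (6/43)·log₂(6/43) + (3/43)·log₂(3/43)]
  = 0.39646 + 0.40301 + 0.39646 + 0.26800 = 1.4639 bits

Marginal of Y (column sums):
  P(Y=0) = 2/43 + 13/43 + 3/43 + 2/43 = 20/43
  P(Y=1) = 4/43 + 15/43 + 3/43 + 1/43 = 23/43
H(X|Y) = Σ_y P(y)·H(X|Y=y):
  Y=0: P(Y=0) = 20/43, P(X|Y=0) = (1/10, 13/20, 3/20, 1/10) → H(X|Y=0) = 1.47890
  Y=1: P(Y=1) = 23/43, P(X|Y=1) = (4/23, 15/23, 3/23, 1/23) → H(X|Y=1) = 1.42103
H(X|Y) = (20/43)·1.47890 + (23/43)·1.42103 = 1.4479 bits

I(X;Y) = H(X) - H(X|Y) = 1.4639 - 1.4479 = 0.0160 bits

Cross-check via I(X;Y) = H(X) + H(Y) - H(X,Y): computing H(Y) from the column sums and H(X,Y) from the 8 cells in the same way gives H(Y) = 0.9965 bits and H(X,Y) = 2.4444 bits, so
I(X;Y) = 1.4639 + 0.9965 - 2.4444 = 0.0160 bits ✓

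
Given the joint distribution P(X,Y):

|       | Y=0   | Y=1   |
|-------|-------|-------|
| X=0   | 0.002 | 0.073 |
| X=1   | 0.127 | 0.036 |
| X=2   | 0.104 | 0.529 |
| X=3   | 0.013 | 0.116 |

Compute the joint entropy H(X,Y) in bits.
2.1118 bits

H(X,Y) = -Σ_{x,y} P(x,y) log₂ P(x,y). Per-cell terms -P(x,y)·log₂P(x,y):
  X=0: 0.0179, 0.2756
  X=1: 0.3781, 0.1727
  X=2: 0.3396, 0.4860
  X=3: 0.0814, 0.3605
Sum of the 8 terms: H(X,Y) = 2.1118 bits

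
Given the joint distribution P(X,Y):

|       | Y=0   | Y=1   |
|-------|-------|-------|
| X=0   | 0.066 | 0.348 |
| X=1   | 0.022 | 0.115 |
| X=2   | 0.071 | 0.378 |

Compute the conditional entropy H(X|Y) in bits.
1.4383 bits

H(X|Y) = H(X,Y) - H(Y)

H(X,Y) = -Σ_{x,y} P(x,y) log₂ P(x,y). Per-cell terms -P(x,y)·log₂P(x,y):
  X=0: 0.25881, 0.52995
  X=1: 0.12114, 0.35883
  X=2: 0.27094, 0.53054
Sum of the 6 terms: H(X,Y) = 2.0702 bits

Marginal of Y (column sums):
  P(Y=0) = 0.066 + 0.022 + 0.071 = 0.159
  P(Y=1) = 0.348 + 0.115 + 0.378 = 0.841
H(Y) = -[0.159·log₂(0.159) + 0.841·log₂(0.841)]
  = 0.42181 + 0.21010 = 0.6319 bits

H(X|Y) = H(X,Y) - H(Y) = 2.0702 - 0.6319 = 1.4383 bits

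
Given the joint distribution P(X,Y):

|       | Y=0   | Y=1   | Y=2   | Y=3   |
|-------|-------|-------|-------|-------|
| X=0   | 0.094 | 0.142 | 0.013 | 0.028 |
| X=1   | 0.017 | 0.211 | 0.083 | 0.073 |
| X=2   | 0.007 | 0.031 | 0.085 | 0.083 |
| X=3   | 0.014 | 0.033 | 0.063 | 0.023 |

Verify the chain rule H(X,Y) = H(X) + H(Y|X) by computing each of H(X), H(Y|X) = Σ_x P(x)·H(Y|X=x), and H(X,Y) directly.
H(X) = 1.8999 bits, H(Y|X) = 1.6246 bits, H(X,Y) = 3.5245 bits

Marginal of X (row sums):
  P(X=0) = 0.094 + 0.142 + 0.013 + 0.028 = 0.277
  P(X=1) = 0.017 + 0.211 + 0.083 + 0.073 = 0.384
  P(X=2) = 0.007 + 0.031 + 0.085 + 0.083 = 0.206
  P(X=3) = 0.014 + 0.033 + 0.063 + 0.023 = 0.133
H(X) = -[0.277·log₂(0.277) + 0.384·log₂(0.384) + 0.206·log₂(0.206) + 0.133·log₂(0.133)]
  = 0.51302 + 0.53024 + 0.46953 + 0.38710 = 1.8999 bits

H(Y|X) = Σ_x P(x)·H(Y|X=x):
  X=0: P(X=0) = 0.277, P(Y|X=0) = (94/277, 142/277, 13/277, 28/277) → H(Y|X=0) = 1.56462
  X=1: P(X=1) = 0.384, P(Y|X=1) = (17/384, 211/384, 83/384, 73/384) → H(Y|X=1) = 1.60677
  X=2: P(X=2) = 0.206, P(Y|X=2) = (7/206, 31/206, 85/206, 83/206) → H(Y|X=2) = 1.63234
  X=3: P(X=3) = 0.133, P(Y|X=3) = (2/19, 33/133, 9/19, 23/133) → H(Y|X=3) = 1.78928
H(Y|X) = 0.277·1.56462 + 0.384·1.60677 + 0.206·1.63234 + 0.133·1.78928 = 1.6246 bits

H(X,Y) = -Σ_{x,y} P(x,y) log₂ P(x,y). Per-cell terms -P(x,y)·log₂P(x,y):
  X=0: 0.32065, 0.39988, 0.08145, 0.14444
  X=1: 0.09993, 0.47363, 0.29803, 0.27565
  X=2: 0.05011, 0.15536, 0.30229, 0.29803
  X=3: 0.08622, 0.16241, 0.25128, 0.12517
Sum of the 16 terms: H(X,Y) = 3.5245 bits

Chain rule check:
  H(X) + H(Y|X) = 1.8999 + 1.6246 = 3.5245 bits
  H(X,Y) = 3.5245 bits
✓ Chain rule verified.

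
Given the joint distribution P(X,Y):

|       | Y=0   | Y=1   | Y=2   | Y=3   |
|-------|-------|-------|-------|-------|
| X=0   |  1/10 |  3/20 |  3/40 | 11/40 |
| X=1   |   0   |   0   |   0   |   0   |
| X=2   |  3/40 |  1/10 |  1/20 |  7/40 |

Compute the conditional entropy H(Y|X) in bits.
1.8329 bits

H(Y|X) = H(X,Y) - H(X)

H(X,Y) = -Σ_{x,y} P(x,y) log₂ P(x,y). Per-cell terms -P(x,y)·log₂P(x,y):
  X=0: 0.332193, 0.410545, 0.280272, 0.512187
  X=1: 0.000000, 0.000000, 0.000000, 0.000000
  X=2: 0.280272, 0.332193, 0.216096, 0.440050
  (cells with P = 0 contribute 0)
Sum of the 12 terms: H(X,Y) = 2.80381 bits

Marginal of X (row sums):
  P(X=0) = 1/10 + 3/20 + 3/40 + 11/40 = 3/5
  P(X=1) = 0 + 0 + 0 + 0 = 0
  P(X=2) = 3/40 + 1/10 + 1/20 + 7/40 = 2/5
H(X) = -[(3/5)·log₂(3/5) + (2/5)·log₂(2/5)]   (outcomes with P = 0 contribute 0)
  = 0.442179 + 0.528771 = 0.97095 bits

H(Y|X) = H(X,Y) - H(X) = 2.80381 - 0.97095 = 1.8329 bits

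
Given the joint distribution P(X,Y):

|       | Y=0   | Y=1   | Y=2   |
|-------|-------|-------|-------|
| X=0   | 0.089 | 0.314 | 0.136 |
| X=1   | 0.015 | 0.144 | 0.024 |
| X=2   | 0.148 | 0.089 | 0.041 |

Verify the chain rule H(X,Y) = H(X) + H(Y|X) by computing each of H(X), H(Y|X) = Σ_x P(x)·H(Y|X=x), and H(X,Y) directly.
H(X) = 1.4424 bits, H(Y|X) = 1.3145 bits, H(X,Y) = 2.7569 bits

Marginal of X (row sums):
  P(X=0) = 0.089 + 0.314 + 0.136 = 0.539
  P(X=1) = 0.015 + 0.144 + 0.024 = 0.183
  P(X=2) = 0.148 + 0.089 + 0.041 = 0.278
H(X) = -[0.539·log₂(0.539) + 0.183·log₂(0.183) + 0.278·log₂(0.278)]
  = 0.48060 + 0.44837 + 0.51342 = 1.4424 bits

H(Y|X) = Σ_x P(x)·H(Y|X=x):
  X=0: P(X=0) = 0.539, P(Y|X=0) = (89/539, 314/539, 136/539) → H(Y|X=0) = 1.38445
  X=1: P(X=1) = 0.183, P(Y|X=1) = (5/61, 48/61, 8/61) → H(Y|X=1) = 0.95225
  X=2: P(X=2) = 0.278, P(Y|X=2) = (74/139, 89/278, 41/278) → H(Y|X=2) = 1.41751
H(Y|X) = 0.539·1.38445 + 0.183·0.95225 + 0.278·1.41751 = 1.3145 bits

H(X,Y) = -Σ_{x,y} P(x,y) log₂ P(x,y). Per-cell terms -P(x,y)·log₂P(x,y):
  X=0: 0.31061, 0.52475, 0.39145
  X=1: 0.09088, 0.40260, 0.12914
  X=2: 0.40794, 0.31061, 0.18894
Sum of the 9 terms: H(X,Y) = 2.7569 bits

Chain rule check:
  H(X) + H(Y|X) = 1.4424 + 1.3145 = 2.7569 bits
  H(X,Y) = 2.7569 bits
✓ Chain rule verified.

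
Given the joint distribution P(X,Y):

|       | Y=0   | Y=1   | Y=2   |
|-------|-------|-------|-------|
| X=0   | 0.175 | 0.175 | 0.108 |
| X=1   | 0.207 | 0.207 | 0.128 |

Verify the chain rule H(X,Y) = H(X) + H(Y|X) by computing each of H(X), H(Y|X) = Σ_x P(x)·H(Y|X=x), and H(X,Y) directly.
H(X) = 0.9949 bits, H(Y|X) = 1.5523 bits, H(X,Y) = 2.5472 bits

Marginal of X (row sums):
  P(X=0) = 0.175 + 0.175 + 0.108 = 0.458
  P(X=1) = 0.207 + 0.207 + 0.128 = 0.542
H(X) = -[0.458·log₂(0.458) + 0.542·log₂(0.542)]
  = 0.51597 + 0.47893 = 0.9949 bits

H(Y|X) = Σ_x P(x)·H(Y|X=x):
  X=0: P(X=0) = 0.458, P(Y|X=0) = (175/458, 175/458, 54/229) → H(Y|X=0) = 1.55219
  X=1: P(X=1) = 0.542, P(Y|X=1) = (207/542, 207/542, 64/271) → H(Y|X=1) = 1.55244
H(Y|X) = 0.458·1.55219 + 0.542·1.55244 = 1.5523 bits

H(X,Y) = -Σ_{x,y} P(x,y) log₂ P(x,y). Per-cell terms -P(x,y)·log₂P(x,y):
  X=0: 0.44005, 0.44005, 0.34678
  X=1: 0.47037, 0.47037, 0.37962
Sum of the 6 terms: H(X,Y) = 2.5472 bits

Chain rule check:
  H(X) + H(Y|X) = 0.9949 + 1.5523 = 2.5472 bits
  H(X,Y) = 2.5472 bits
✓ Chain rule verified.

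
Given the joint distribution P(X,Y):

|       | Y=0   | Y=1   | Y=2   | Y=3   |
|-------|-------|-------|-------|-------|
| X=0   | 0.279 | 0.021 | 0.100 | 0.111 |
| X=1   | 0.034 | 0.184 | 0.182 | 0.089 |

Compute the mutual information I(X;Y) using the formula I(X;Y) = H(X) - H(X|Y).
0.2840 bits

I(X;Y) = H(X) - H(X|Y)

Marginal of X (row sums):
  P(X=0) = 0.279 + 0.021 + 0.100 + 0.111 = 0.511
  P(X=1) = 0.034 + 0.184 + 0.182 + 0.089 = 0.489
H(X) = -[0.511·log₂(0.511) + 0.489·log₂(0.489)]
  = 0.4950 + 0.5047 = 0.9997 bits

Marginal of Y (column sums):
  P(Y=0) = 0.279 + 0.034 = 0.313
  P(Y=1) = 0.021 + 0.184 = 0.205
  P(Y=2) = 0.100 + 0.182 = 0.282
  P(Y=3) = 0.111 + 0.089 = 0.200
H(X|Y) = Σ_y P(y)·H(X|Y=y):
  Y=0: P(Y=0) = 0.313, P(X|Y=0) = (279/313, 34/313) → H(X|Y=0) = 0.4958
  Y=1: P(Y=1) = 0.205, P(X|Y=1) = (21/205, 184/205) → H(X|Y=1) = 0.4767
  Y=2: P(Y=2) = 0.282, P(X|Y=2) = (50/141, 91/141) → H(X|Y=2) = 0.9381
  Y=3: P(Y=3) = 0.200, P(X|Y=3) = (111/200, 89/200) → H(X|Y=3) = 0.9913
H(X|Y) = 0.313·0.4958 + 0.205·0.4767 + 0.282·0.9381 + 0.200·0.9913 = 0.7157 bits

I(X;Y) = H(X) - H(X|Y) = 0.9997 - 0.7157 = 0.2840 bits

Cross-check via I(X;Y) = H(X) + H(Y) - H(X,Y): computing H(Y) from the column sums and H(X,Y) from the 8 cells in the same way gives H(Y) = 1.9726 bits and H(X,Y) = 2.6883 bits, so
I(X;Y) = 0.9997 + 1.9726 - 2.6883 = 0.2840 bits ✓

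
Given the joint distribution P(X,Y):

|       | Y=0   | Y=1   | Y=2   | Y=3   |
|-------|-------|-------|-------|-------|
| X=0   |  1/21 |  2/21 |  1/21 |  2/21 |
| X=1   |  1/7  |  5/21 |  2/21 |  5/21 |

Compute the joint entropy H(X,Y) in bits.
2.7745 bits

H(X,Y) = -Σ_{x,y} P(x,y) log₂ P(x,y). Per-cell terms -P(x,y)·log₂P(x,y):
  X=0: 0.20916, 0.32308, 0.20916, 0.32308
  X=1: 0.40105, 0.49295, 0.32308, 0.49295
Sum of the 8 terms: H(X,Y) = 2.7745 bits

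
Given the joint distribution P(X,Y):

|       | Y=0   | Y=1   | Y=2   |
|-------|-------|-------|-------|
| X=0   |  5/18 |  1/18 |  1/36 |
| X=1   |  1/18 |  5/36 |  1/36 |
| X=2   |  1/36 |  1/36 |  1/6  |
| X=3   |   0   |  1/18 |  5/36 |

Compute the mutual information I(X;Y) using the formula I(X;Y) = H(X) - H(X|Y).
0.5244 bits

I(X;Y) = H(X) - H(X|Y)

Marginal of X (row sums):
  P(X=0) = 5/18 + 1/18 + 1/36 = 13/36
  P(X=1) = 1/18 + 5/36 + 1/36 = 2/9
  P(X=2) = 1/36 + 1/36 + 1/6 = 2/9
  P(X=3) = 0 + 1/18 + 5/36 = 7/36
H(X) = -[(13/36)·log₂(13/36) + (2/9)·log₂(2/9) + (2/9)·log₂(2/9) + (7/36)·log₂(7/36)]
  = 0.530647 + 0.482206 + 0.482206 + 0.459389 = 1.95445 bits

Marginal of Y (column sums):
  P(Y=0) = 5/18 + 1/18 + 1/36 + 0 = 13/36
  P(Y=1) = 1/18 + 5/36 + 1/36 + 1/18 = 5/18
  P(Y=2) = 1/36 + 1/36 + 1/6 + 5/36 = 13/36
H(X|Y) = Σ_y P(y)·H(X|Y=y):
  Y=0: P(Y=0) = 13/36, P(X|Y=0) = (10/13, 2/13, 1/13, 0) → H(X|Y=0) = 0.991264
  Y=1: P(Y=1) = 5/18, P(X|Y=1) = (1/5, 1/2, 1/10, 1/5) → H(X|Y=1) = 1.760964
  Y=2: P(Y=2) = 13/36, P(X|Y=2) = (1/13, 1/13, 6/13, 5/13) → H(X|Y=2) = 1.614331
H(X|Y) = (13/36)·0.991264 + (5/18)·1.760964 + (13/36)·1.614331 = 1.43007 bits

I(X;Y) = H(X) - H(X|Y) = 1.95445 - 1.43007 = 0.5244 bits

Cross-check via I(X;Y) = H(X) + H(Y) - H(X,Y): computing H(Y) from the column sums and H(X,Y) from the 12 cells in the same way gives H(Y) = 1.57463 bits and H(X,Y) = 3.00469 bits, so
I(X;Y) = 1.95445 + 1.57463 - 3.00469 = 0.5244 bits ✓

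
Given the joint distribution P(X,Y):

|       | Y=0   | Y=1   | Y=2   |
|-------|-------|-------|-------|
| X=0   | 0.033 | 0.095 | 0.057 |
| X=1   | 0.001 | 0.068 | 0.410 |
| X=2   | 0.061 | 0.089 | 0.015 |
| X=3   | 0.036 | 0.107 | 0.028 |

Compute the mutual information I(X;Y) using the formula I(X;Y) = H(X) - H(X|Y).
0.4024 bits

I(X;Y) = H(X) - H(X|Y)

Marginal of X (row sums):
  P(X=0) = 0.033 + 0.095 + 0.057 = 0.185
  P(X=1) = 0.001 + 0.068 + 0.410 = 0.479
  P(X=2) = 0.061 + 0.089 + 0.015 = 0.165
  P(X=3) = 0.036 + 0.107 + 0.028 = 0.171
H(X) = -[0.185·log₂(0.185) + 0.479·log₂(0.479) + 0.165·log₂(0.165) + 0.171·log₂(0.171)]
  = 0.45036 + 0.50865 + 0.42891 + 0.43570 = 1.8236 bits

Marginal of Y (column sums):
  P(Y=0) = 0.033 + 0.001 + 0.061 + 0.036 = 0.131
  P(Y=1) = 0.095 + 0.068 + 0.089 + 0.107 = 0.359
  P(Y=2) = 0.057 + 0.410 + 0.015 + 0.028 = 0.510
H(X|Y) = Σ_y P(y)·H(X|Y=y):
  Y=0: P(Y=0) = 0.131, P(X|Y=0) = (33/131, 1/131, 61/131, 36/131) → H(X|Y=0) = 1.58031
  Y=1: P(Y=1) = 0.359, P(X|Y=1) = (95/359, 68/359, 89/359, 107/359) → H(X|Y=1) = 1.98154
  Y=2: P(Y=2) = 0.510, P(X|Y=2) = (19/170, 41/51, 1/34, 14/255) → H(X|Y=2) = 0.98598
H(X|Y) = 0.131·1.58031 + 0.359·1.98154 + 0.510·0.98598 = 1.4212 bits

I(X;Y) = H(X) - H(X|Y) = 1.8236 - 1.4212 = 0.4024 bits

Cross-check via I(X;Y) = H(X) + H(Y) - H(X,Y): computing H(Y) from the column sums and H(X,Y) from the 12 cells in the same way gives H(Y) = 1.4102 bits and H(X,Y) = 2.8314 bits, so
I(X;Y) = 1.8236 + 1.4102 - 2.8314 = 0.4024 bits ✓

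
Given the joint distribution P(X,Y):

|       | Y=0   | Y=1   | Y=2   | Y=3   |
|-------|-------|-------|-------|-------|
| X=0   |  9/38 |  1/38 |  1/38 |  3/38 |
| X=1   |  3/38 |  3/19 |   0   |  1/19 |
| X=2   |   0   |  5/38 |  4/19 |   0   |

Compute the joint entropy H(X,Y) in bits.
2.8490 bits

H(X,Y) = -Σ_{x,y} P(x,y) log₂ P(x,y). Per-cell terms -P(x,y)·log₂P(x,y):
  X=0: 0.49216, 0.13810, 0.13810, 0.28918
  X=1: 0.28918, 0.42047, 0.00000, 0.22358
  X=2: 0.00000, 0.38500, 0.47325, 0.00000
  (cells with P = 0 contribute 0)
Sum of the 12 terms: H(X,Y) = 2.8490 bits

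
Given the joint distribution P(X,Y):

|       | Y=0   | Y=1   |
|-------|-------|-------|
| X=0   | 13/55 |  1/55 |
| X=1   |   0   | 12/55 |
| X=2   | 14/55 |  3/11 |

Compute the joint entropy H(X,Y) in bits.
2.0899 bits

H(X,Y) = -Σ_{x,y} P(x,y) log₂ P(x,y). Per-cell terms -P(x,y)·log₂P(x,y):
  X=0: 0.4919, 0.1051
  X=1: 0.0000, 0.4792
  X=2: 0.5025, 0.5112
  (cells with P = 0 contribute 0)
Sum of the 6 terms: H(X,Y) = 2.0899 bits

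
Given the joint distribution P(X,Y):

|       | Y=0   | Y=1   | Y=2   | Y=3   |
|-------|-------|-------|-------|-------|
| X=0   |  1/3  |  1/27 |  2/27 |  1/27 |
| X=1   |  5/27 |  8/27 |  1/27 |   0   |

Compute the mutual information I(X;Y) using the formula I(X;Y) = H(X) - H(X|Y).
0.2417 bits

I(X;Y) = H(X) - H(X|Y)

Marginal of X (row sums):
  P(X=0) = 1/3 + 1/27 + 2/27 + 1/27 = 13/27
  P(X=1) = 5/27 + 8/27 + 1/27 + 0 = 14/27
H(X) = -[(13/27)·log₂(13/27) + (14/27)·log₂(14/27)]
  = 0.50770 + 0.49131 = 0.9990 bits

Marginal of Y (column sums):
  P(Y=0) = 1/3 + 5/27 = 14/27
  P(Y=1) = 1/27 + 8/27 = 1/3
  P(Y=2) = 2/27 + 1/27 = 1/9
  P(Y=3) = 1/27 + 0 = 1/27
H(X|Y) = Σ_y P(y)·H(X|Y=y):
  Y=0: P(Y=0) = 14/27, P(X|Y=0) = (9/14, 5/14) → H(X|Y=0) = 0.94029
  Y=1: P(Y=1) = 1/3, P(X|Y=1) = (1/9, 8/9) → H(X|Y=1) = 0.50326
  Y=2: P(Y=2) = 1/9, P(X|Y=2) = (2/3, 1/3) → H(X|Y=2) = 0.91830
  Y=3: P(Y=3) = 1/27, P(X|Y=3) = (1, 0) → H(X|Y=3) = 0.00000
H(X|Y) = (14/27)·0.94029 + (1/3)·0.50326 + (1/9)·0.91830 + (1/27)·0.00000 = 0.7573 bits

I(X;Y) = H(X) - H(X|Y) = 0.9990 - 0.7573 = 0.2417 bits

Cross-check via I(X;Y) = H(X) + H(Y) - H(X,Y): computing H(Y) from the column sums and H(X,Y) from the 8 cells in the same way gives H(Y) = 1.5480 bits and H(X,Y) = 2.3053 bits, so
I(X;Y) = 0.9990 + 1.5480 - 2.3053 = 0.2417 bits ✓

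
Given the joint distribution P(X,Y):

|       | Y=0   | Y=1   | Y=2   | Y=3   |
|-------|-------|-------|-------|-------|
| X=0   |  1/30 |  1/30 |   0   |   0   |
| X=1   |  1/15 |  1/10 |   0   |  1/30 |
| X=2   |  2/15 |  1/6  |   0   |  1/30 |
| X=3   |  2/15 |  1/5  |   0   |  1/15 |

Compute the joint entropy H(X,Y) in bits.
3.1777 bits

H(X,Y) = -Σ_{x,y} P(x,y) log₂ P(x,y). Per-cell terms -P(x,y)·log₂P(x,y):
  X=0: 0.163563, 0.163563, 0.000000, 0.000000
  X=1: 0.260459, 0.332193, 0.000000, 0.163563
  X=2: 0.387585, 0.430827, 0.000000, 0.163563
  X=3: 0.387585, 0.464386, 0.000000, 0.260459
  (cells with P = 0 contribute 0)
Sum of the 16 terms: H(X,Y) = 3.1777 bits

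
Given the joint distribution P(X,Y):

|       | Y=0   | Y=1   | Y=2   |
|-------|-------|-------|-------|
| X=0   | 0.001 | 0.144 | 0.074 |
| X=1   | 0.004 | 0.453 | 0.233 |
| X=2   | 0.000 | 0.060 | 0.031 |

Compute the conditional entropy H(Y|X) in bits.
0.9646 bits

H(Y|X) = H(X,Y) - H(X)

H(X,Y) = -Σ_{x,y} P(x,y) log₂ P(x,y). Per-cell terms -P(x,y)·log₂P(x,y):
  X=0: 0.00997, 0.40260, 0.27797
  X=1: 0.03186, 0.51751, 0.48967
  X=2: 0.00000, 0.24353, 0.15536
  (cells with P = 0 contribute 0)
Sum of the 9 terms: H(X,Y) = 2.1285 bits

Marginal of X (row sums):
  P(X=0) = 0.001 + 0.144 + 0.074 = 0.219
  P(X=1) = 0.004 + 0.453 + 0.233 = 0.690
  P(X=2) = 0.000 + 0.060 + 0.031 = 0.091
H(X) = -[0.219·log₂(0.219) + 0.690·log₂(0.690) + 0.091·log₂(0.091)]
  = 0.47983 + 0.36938 + 0.31468 = 1.1639 bits

H(Y|X) = H(X,Y) - H(X) = 2.1285 - 1.1639 = 0.9646 bits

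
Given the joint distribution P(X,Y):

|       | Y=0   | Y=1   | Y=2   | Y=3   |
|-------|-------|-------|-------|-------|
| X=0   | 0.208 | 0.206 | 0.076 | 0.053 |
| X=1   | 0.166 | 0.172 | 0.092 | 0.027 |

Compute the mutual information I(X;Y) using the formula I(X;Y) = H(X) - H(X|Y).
0.0076 bits

I(X;Y) = H(X) - H(X|Y)

Marginal of X (row sums):
  P(X=0) = 0.208 + 0.206 + 0.076 + 0.053 = 0.543
  P(X=1) = 0.166 + 0.172 + 0.092 + 0.027 = 0.457
H(X) = -[0.543·log₂(0.543) + 0.457·log₂(0.457)]
  = 0.47837 + 0.51629 = 0.99466 bits

Marginal of Y (column sums):
  P(Y=0) = 0.208 + 0.166 = 0.374
  P(Y=1) = 0.206 + 0.172 = 0.378
  P(Y=2) = 0.076 + 0.092 = 0.168
  P(Y=3) = 0.053 + 0.027 = 0.080
H(X|Y) = Σ_y P(y)·H(X|Y=y):
  Y=0: P(Y=0) = 0.374, P(X|Y=0) = (104/187, 83/187) → H(X|Y=0) = 0.99088
  Y=1: P(Y=1) = 0.378, P(X|Y=1) = (103/189, 86/189) → H(X|Y=1) = 0.99416
  Y=2: P(Y=2) = 0.168, P(X|Y=2) = (19/42, 23/42) → H(X|Y=2) = 0.99345
  Y=3: P(Y=3) = 0.080, P(X|Y=3) = (53/80, 27/80) → H(X|Y=3) = 0.92241
H(X|Y) = 0.374·0.99088 + 0.378·0.99416 + 0.168·0.99345 + 0.080·0.92241 = 0.98707 bits

I(X;Y) = H(X) - H(X|Y) = 0.99466 - 0.98707 = 0.0076 bits

Cross-check via I(X;Y) = H(X) + H(Y) - H(X,Y): computing H(Y) from the column sums and H(X,Y) from the 8 cells in the same way gives H(Y) = 1.78505 bits and H(X,Y) = 2.77213 bits, so
I(X;Y) = 0.99466 + 1.78505 - 2.77213 = 0.0076 bits ✓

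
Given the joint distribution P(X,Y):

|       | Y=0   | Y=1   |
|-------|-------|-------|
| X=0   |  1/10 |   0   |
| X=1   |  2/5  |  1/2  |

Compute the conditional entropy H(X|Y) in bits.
0.3610 bits

H(X|Y) = H(X,Y) - H(Y)

H(X,Y) = -Σ_{x,y} P(x,y) log₂ P(x,y). Per-cell terms -P(x,y)·log₂P(x,y):
  X=0: 0.3322, 0.0000
  X=1: 0.5288, 0.5000
  (cells with P = 0 contribute 0)
Sum of the 4 terms: H(X,Y) = 1.3610 bits

Marginal of Y (column sums):
  P(Y=0) = 1/10 + 2/5 = 1/2
  P(Y=1) = 0 + 1/2 = 1/2
H(Y) = -[(1/2)·log₂(1/2) + (1/2)·log₂(1/2)]
  = 0.5000 + 0.5000 = 1.0000 bits

H(X|Y) = H(X,Y) - H(Y) = 1.3610 - 1.0000 = 0.3610 bits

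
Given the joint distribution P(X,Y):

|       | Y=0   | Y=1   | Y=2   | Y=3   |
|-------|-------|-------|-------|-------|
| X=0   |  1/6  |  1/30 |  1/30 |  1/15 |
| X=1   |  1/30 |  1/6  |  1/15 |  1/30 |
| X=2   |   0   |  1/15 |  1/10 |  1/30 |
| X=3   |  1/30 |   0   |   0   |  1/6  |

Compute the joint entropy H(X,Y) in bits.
3.3874 bits

H(X,Y) = -Σ_{x,y} P(x,y) log₂ P(x,y). Per-cell terms -P(x,y)·log₂P(x,y):
  X=0: 0.43083, 0.16356, 0.16356, 0.26046
  X=1: 0.16356, 0.43083, 0.26046, 0.16356
  X=2: 0.00000, 0.26046, 0.33219, 0.16356
  X=3: 0.16356, 0.00000, 0.00000, 0.43083
  (cells with P = 0 contribute 0)
Sum of the 16 terms: H(X,Y) = 3.3874 bits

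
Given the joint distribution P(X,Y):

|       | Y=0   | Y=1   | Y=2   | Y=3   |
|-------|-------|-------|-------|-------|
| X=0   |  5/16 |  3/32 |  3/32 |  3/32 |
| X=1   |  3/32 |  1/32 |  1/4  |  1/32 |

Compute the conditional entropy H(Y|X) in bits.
1.6430 bits

H(Y|X) = H(X,Y) - H(X)

H(X,Y) = -Σ_{x,y} P(x,y) log₂ P(x,y). Per-cell terms -P(x,y)·log₂P(x,y):
  X=0: 0.52440, 0.32016, 0.32016, 0.32016
  X=1: 0.32016, 0.15625, 0.50000, 0.15625
Sum of the 8 terms: H(X,Y) = 2.6175 bits

Marginal of X (row sums):
  P(X=0) = 5/16 + 3/32 + 3/32 + 3/32 = 19/32
  P(X=1) = 3/32 + 1/32 + 1/4 + 1/32 = 13/32
H(X) = -[(19/32)·log₂(19/32) + (13/32)·log₂(13/32)]
  = 0.44654 + 0.52795 = 0.9745 bits

H(Y|X) = H(X,Y) - H(X) = 2.6175 - 0.9745 = 1.6430 bits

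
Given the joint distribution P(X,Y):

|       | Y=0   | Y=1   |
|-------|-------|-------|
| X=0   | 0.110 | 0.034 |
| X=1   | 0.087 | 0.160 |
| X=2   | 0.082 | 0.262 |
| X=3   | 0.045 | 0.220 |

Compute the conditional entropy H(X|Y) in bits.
1.8210 bits

H(X|Y) = H(X,Y) - H(Y)

H(X,Y) = -Σ_{x,y} P(x,y) log₂ P(x,y). Per-cell terms -P(x,y)·log₂P(x,y):
  X=0: 0.35029, 0.16586
  X=1: 0.30649, 0.42302
  X=2: 0.29588, 0.50628
  X=3: 0.20133, 0.48057
Sum of the 8 terms: H(X,Y) = 2.7297 bits

Marginal of Y (column sums):
  P(Y=0) = 0.110 + 0.087 + 0.082 + 0.045 = 0.324
  P(Y=1) = 0.034 + 0.160 + 0.262 + 0.220 = 0.676
H(Y) = -[0.324·log₂(0.324) + 0.676·log₂(0.676)]
  = 0.52680 + 0.38188 = 0.9087 bits

H(X|Y) = H(X,Y) - H(Y) = 2.7297 - 0.9087 = 1.8210 bits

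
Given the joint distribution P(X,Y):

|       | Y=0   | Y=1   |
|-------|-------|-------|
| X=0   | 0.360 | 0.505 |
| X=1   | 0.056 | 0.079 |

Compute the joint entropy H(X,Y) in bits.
1.5505 bits

H(X,Y) = -Σ_{x,y} P(x,y) log₂ P(x,y). Per-cell terms -P(x,y)·log₂P(x,y):
  X=0: 0.53062, 0.49775
  X=1: 0.23287, 0.28930
Sum of the 4 terms: H(X,Y) = 1.5505 bits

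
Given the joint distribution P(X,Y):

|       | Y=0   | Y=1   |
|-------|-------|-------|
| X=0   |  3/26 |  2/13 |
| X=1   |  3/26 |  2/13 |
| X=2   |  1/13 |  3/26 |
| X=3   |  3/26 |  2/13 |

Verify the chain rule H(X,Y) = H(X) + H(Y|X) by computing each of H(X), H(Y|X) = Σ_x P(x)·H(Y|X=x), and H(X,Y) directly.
H(X) = 1.9864 bits, H(Y|X) = 0.9825 bits, H(X,Y) = 2.9689 bits

Marginal of X (row sums):
  P(X=0) = 3/26 + 2/13 = 7/26
  P(X=1) = 3/26 + 2/13 = 7/26
  P(X=2) = 1/13 + 3/26 = 5/26
  P(X=3) = 3/26 + 2/13 = 7/26
H(X) = -[(7/26)·log₂(7/26) + (7/26)·log₂(7/26) + (5/26)·log₂(5/26) + (7/26)·log₂(7/26)]
  = 0.509677 + 0.509677 + 0.457406 + 0.509677 = 1.9864 bits

H(Y|X) = Σ_x P(x)·H(Y|X=x):
  X=0: P(X=0) = 7/26, P(Y|X=0) = (3/7, 4/7) → H(Y|X=0) = 0.985228
  X=1: P(X=1) = 7/26, P(Y|X=1) = (3/7, 4/7) → H(Y|X=1) = 0.985228
  X=2: P(X=2) = 5/26, P(Y|X=2) = (2/5, 3/5) → H(Y|X=2) = 0.970951
  X=3: P(X=3) = 7/26, P(Y|X=3) = (3/7, 4/7) → H(Y|X=3) = 0.985228
H(Y|X) = (7/26)·0.985228 + (7/26)·0.985228 + (5/26)·0.970951 + (7/26)·0.985228 = 0.9825 bits

H(X,Y) = -Σ_{x,y} P(x,y) log₂ P(x,y). Per-cell terms -P(x,y)·log₂P(x,y):
  X=0: 0.359478, 0.415452
  X=1: 0.359478, 0.415452
  X=2: 0.284649, 0.359478
  X=3: 0.359478, 0.415452
Sum of the 8 terms: H(X,Y) = 2.9689 bits

Chain rule check:
  H(X) + H(Y|X) = 1.9864 + 0.9825 = 2.9689 bits
  H(X,Y) = 2.9689 bits
✓ Chain rule verified.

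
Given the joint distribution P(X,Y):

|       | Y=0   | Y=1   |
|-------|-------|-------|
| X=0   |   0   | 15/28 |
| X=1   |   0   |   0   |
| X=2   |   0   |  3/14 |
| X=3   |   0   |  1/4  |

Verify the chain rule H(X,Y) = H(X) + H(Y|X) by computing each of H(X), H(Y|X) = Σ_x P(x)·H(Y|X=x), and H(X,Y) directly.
H(X) = 1.4586 bits, H(Y|X) = 0.0000 bits, H(X,Y) = 1.4586 bits

Marginal of X (row sums):
  P(X=0) = 0 + 15/28 = 15/28
  P(X=1) = 0 + 0 = 0
  P(X=2) = 0 + 3/14 = 3/14
  P(X=3) = 0 + 1/4 = 1/4
H(X) = -[(15/28)·log₂(15/28) + (3/14)·log₂(3/14) + (1/4)·log₂(1/4)]   (outcomes with P = 0 contribute 0)
  = 0.4824 + 0.4762 + 0.5000 = 1.4586 bits

H(Y|X) = Σ_x P(x)·H(Y|X=x):
  X=0: P(X=0) = 15/28, P(Y|X=0) = (0, 1) → H(Y|X=0) = 0.0000
  X=1: P(X=1) = 0 → contributes 0
  X=2: P(X=2) = 3/14, P(Y|X=2) = (0, 1) → H(Y|X=2) = 0.0000
  X=3: P(X=3) = 1/4, P(Y|X=3) = (0, 1) → H(Y|X=3) = 0.0000
H(Y|X) = (15/28)·0.0000 + (3/14)·0.0000 + (1/4)·0.0000 = 0.0000 bits

H(X,Y) = -Σ_{x,y} P(x,y) log₂ P(x,y). Per-cell terms -P(x,y)·log₂P(x,y):
  X=0: 0.0000, 0.4824
  X=1: 0.0000, 0.0000
  X=2: 0.0000, 0.4762
  X=3: 0.0000, 0.5000
  (cells with P = 0 contribute 0)
Sum of the 8 terms: H(X,Y) = 1.4586 bits

Chain rule check:
  H(X) + H(Y|X) = 1.4586 + 0.0000 = 1.4586 bits
  H(X,Y) = 1.4586 bits
✓ Chain rule verified.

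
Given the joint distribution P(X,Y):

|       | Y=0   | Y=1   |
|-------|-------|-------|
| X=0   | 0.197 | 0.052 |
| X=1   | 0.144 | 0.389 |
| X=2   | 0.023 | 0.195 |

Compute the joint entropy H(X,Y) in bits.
2.2011 bits

H(X,Y) = -Σ_{x,y} P(x,y) log₂ P(x,y). Per-cell terms -P(x,y)·log₂P(x,y):
  X=0: 0.4617, 0.2218
  X=1: 0.4026, 0.5299
  X=2: 0.1252, 0.4599
Sum of the 6 terms: H(X,Y) = 2.2011 bits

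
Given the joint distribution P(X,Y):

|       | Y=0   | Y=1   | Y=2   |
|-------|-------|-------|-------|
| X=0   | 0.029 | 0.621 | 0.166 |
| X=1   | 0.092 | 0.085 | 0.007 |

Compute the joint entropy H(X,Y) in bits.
1.6741 bits

H(X,Y) = -Σ_{x,y} P(x,y) log₂ P(x,y). Per-cell terms -P(x,y)·log₂P(x,y):
  X=0: 0.1481, 0.4268, 0.4301
  X=1: 0.3167, 0.3023, 0.0501
Sum of the 6 terms: H(X,Y) = 1.6741 bits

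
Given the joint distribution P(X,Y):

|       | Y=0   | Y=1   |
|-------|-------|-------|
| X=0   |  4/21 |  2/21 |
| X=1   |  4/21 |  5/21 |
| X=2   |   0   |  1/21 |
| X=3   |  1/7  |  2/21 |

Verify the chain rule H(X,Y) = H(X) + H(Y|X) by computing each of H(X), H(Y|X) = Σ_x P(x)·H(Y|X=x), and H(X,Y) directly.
H(X) = 1.7424 bits, H(Y|X) = 0.9183 bits, H(X,Y) = 2.6607 bits

Marginal of X (row sums):
  P(X=0) = 4/21 + 2/21 = 2/7
  P(X=1) = 4/21 + 5/21 = 3/7
  P(X=2) = 0 + 1/21 = 1/21
  P(X=3) = 1/7 + 2/21 = 5/21
H(X) = -[(2/7)·log₂(2/7) + (3/7)·log₂(3/7) + (1/21)·log₂(1/21) + (5/21)·log₂(5/21)]
  = 0.51639 + 0.52388 + 0.20916 + 0.49295 = 1.7424 bits

H(Y|X) = Σ_x P(x)·H(Y|X=x):
  X=0: P(X=0) = 2/7, P(Y|X=0) = (2/3, 1/3) → H(Y|X=0) = 0.91830
  X=1: P(X=1) = 3/7, P(Y|X=1) = (4/9, 5/9) → H(Y|X=1) = 0.99108
  X=2: P(X=2) = 1/21, P(Y|X=2) = (0, 1) → H(Y|X=2) = 0.00000
  X=3: P(X=3) = 5/21, P(Y|X=3) = (3/5, 2/5) → H(Y|X=3) = 0.97095
H(Y|X) = (2/7)·0.91830 + (3/7)·0.99108 + (1/21)·0.00000 + (5/21)·0.97095 = 0.9183 bits

H(X,Y) = -Σ_{x,y} P(x,y) log₂ P(x,y). Per-cell terms -P(x,y)·log₂P(x,y):
  X=0: 0.45568, 0.32308
  X=1: 0.45568, 0.49295
  X=2: 0.00000, 0.20916
  X=3: 0.40105, 0.32308
  (cells with P = 0 contribute 0)
Sum of the 8 terms: H(X,Y) = 2.6607 bits

Chain rule check:
  H(X) + H(Y|X) = 1.7424 + 0.9183 = 2.6607 bits
  H(X,Y) = 2.6607 bits
✓ Chain rule verified.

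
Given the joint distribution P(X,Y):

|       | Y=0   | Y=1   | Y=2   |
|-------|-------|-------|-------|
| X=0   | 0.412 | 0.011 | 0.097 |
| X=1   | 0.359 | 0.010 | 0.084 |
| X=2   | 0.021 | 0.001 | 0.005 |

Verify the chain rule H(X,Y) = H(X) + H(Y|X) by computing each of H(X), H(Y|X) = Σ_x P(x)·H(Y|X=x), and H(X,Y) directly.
H(X) = 1.1488 bits, H(Y|X) = 0.8388 bits, H(X,Y) = 1.9875 bits

Marginal of X (row sums):
  P(X=0) = 0.412 + 0.011 + 0.097 = 0.520
  P(X=1) = 0.359 + 0.010 + 0.084 = 0.453
  P(X=2) = 0.021 + 0.001 + 0.005 = 0.027
H(X) = -[0.520·log₂(0.520) + 0.453·log₂(0.453) + 0.027·log₂(0.027)]
  = 0.49058 + 0.51751 + 0.14069 = 1.1488 bits

H(Y|X) = Σ_x P(x)·H(Y|X=x):
  X=0: P(X=0) = 0.520, P(Y|X=0) = (103/130, 11/520, 97/520) → H(Y|X=0) = 0.83567
  X=1: P(X=1) = 0.453, P(Y|X=1) = (359/453, 10/453, 28/151) → H(Y|X=1) = 0.83814
  X=2: P(X=2) = 0.027, P(Y|X=2) = (7/9, 1/27, 5/27) → H(Y|X=2) = 0.90865
H(Y|X) = 0.520·0.83567 + 0.453·0.83814 + 0.027·0.90865 = 0.8388 bits

H(X,Y) = -Σ_{x,y} P(x,y) log₂ P(x,y). Per-cell terms -P(x,y)·log₂P(x,y):
  X=0: 0.52706, 0.07157, 0.32649
  X=1: 0.53058, 0.06644, 0.30017
  X=2: 0.11704, 0.00997, 0.03822
Sum of the 9 terms: H(X,Y) = 1.9875 bits

Chain rule check:
  H(X) + H(Y|X) = 1.1488 + 0.8388 = 1.9876 bits
  H(X,Y) = 1.9875 bits
✓ Chain rule verified (Δ = 0.0001 is 4-dp rounding noise: each of the three values was rounded independently).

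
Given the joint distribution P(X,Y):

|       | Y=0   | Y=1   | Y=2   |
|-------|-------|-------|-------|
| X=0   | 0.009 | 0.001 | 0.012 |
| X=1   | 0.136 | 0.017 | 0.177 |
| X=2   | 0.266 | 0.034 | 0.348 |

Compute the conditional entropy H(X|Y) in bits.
1.0545 bits

H(X|Y) = H(X,Y) - H(Y)

H(X,Y) = -Σ_{x,y} P(x,y) log₂ P(x,y). Per-cell terms -P(x,y)·log₂P(x,y):
  X=0: 0.06116, 0.00997, 0.07657
  X=1: 0.39145, 0.09993, 0.44218
  X=2: 0.50819, 0.16586, 0.52995
Sum of the 9 terms: H(X,Y) = 2.28526 bits

Marginal of Y (column sums):
  P(Y=0) = 0.009 + 0.136 + 0.266 = 0.411
  P(Y=1) = 0.001 + 0.017 + 0.034 = 0.052
  P(Y=2) = 0.012 + 0.177 + 0.348 = 0.537
H(Y) = -[0.411·log₂(0.411) + 0.052·log₂(0.052) + 0.537·log₂(0.537)]
  = 0.52723 + 0.22180 + 0.48169 = 1.23072 bits

H(X|Y) = H(X,Y) - H(Y) = 2.28526 - 1.23072 = 1.0545 bits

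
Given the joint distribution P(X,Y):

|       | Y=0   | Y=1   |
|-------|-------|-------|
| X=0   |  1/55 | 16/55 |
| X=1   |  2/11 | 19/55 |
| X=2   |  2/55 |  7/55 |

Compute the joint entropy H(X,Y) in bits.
2.1526 bits

H(X,Y) = -Σ_{x,y} P(x,y) log₂ P(x,y). Per-cell terms -P(x,y)·log₂P(x,y):
  X=0: 0.1051, 0.5182
  X=1: 0.4472, 0.5297
  X=2: 0.1739, 0.3785
Sum of the 6 terms: H(X,Y) = 2.1526 bits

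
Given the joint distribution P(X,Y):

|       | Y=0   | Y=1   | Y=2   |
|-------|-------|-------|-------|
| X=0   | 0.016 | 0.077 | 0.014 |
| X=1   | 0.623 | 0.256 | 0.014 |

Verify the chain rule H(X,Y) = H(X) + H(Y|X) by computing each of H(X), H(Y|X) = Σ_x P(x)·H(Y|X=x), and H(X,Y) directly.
H(X) = 0.4908 bits, H(Y|X) = 0.9905 bits, H(X,Y) = 1.4813 bits

Marginal of X (row sums):
  P(X=0) = 0.016 + 0.077 + 0.014 = 0.107
  P(X=1) = 0.623 + 0.256 + 0.014 = 0.893
H(X) = -[0.107·log₂(0.107) + 0.893·log₂(0.893)]
  = 0.34500 + 0.14580 = 0.4908 bits

H(Y|X) = Σ_x P(x)·H(Y|X=x):
  X=0: P(X=0) = 0.107, P(Y|X=0) = (16/107, 77/107, 14/107) → H(Y|X=0) = 1.13543
  X=1: P(X=1) = 0.893, P(Y|X=1) = (623/893, 256/893, 14/893) → H(Y|X=1) = 0.97310
H(Y|X) = 0.107·1.13543 + 0.893·0.97310 = 0.9905 bits

H(X,Y) = -Σ_{x,y} P(x,y) log₂ P(x,y). Per-cell terms -P(x,y)·log₂P(x,y):
  X=0: 0.09545, 0.28482, 0.08622
  X=1: 0.42532, 0.50324, 0.08622
Sum of the 6 terms: H(X,Y) = 1.4813 bits

Chain rule check:
  H(X) + H(Y|X) = 0.4908 + 0.9905 = 1.4813 bits
  H(X,Y) = 1.4813 bits
✓ Chain rule verified.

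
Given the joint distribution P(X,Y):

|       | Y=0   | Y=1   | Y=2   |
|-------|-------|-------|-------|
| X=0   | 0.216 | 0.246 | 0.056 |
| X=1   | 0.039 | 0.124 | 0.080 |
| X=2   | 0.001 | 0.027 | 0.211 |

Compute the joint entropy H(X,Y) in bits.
2.6799 bits

H(X,Y) = -Σ_{x,y} P(x,y) log₂ P(x,y). Per-cell terms -P(x,y)·log₂P(x,y):
  X=0: 0.4776, 0.4977, 0.2329
  X=1: 0.1825, 0.3734, 0.2915
  X=2: 0.0100, 0.1407, 0.4736
Sum of the 9 terms: H(X,Y) = 2.6799 bits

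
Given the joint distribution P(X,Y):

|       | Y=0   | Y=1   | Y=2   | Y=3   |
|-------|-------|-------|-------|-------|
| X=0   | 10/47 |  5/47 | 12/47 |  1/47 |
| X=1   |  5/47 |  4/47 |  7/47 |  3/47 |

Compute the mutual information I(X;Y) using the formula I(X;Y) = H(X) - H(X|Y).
0.0377 bits

I(X;Y) = H(X) - H(X|Y)

Marginal of X (row sums):
  P(X=0) = 10/47 + 5/47 + 12/47 + 1/47 = 28/47
  P(X=1) = 5/47 + 4/47 + 7/47 + 3/47 = 19/47
H(X) = -[(28/47)·log₂(28/47) + (19/47)·log₂(19/47)]
  = 0.445161 + 0.528225 = 0.97339 bits

Marginal of Y (column sums):
  P(Y=0) = 10/47 + 5/47 = 15/47
  P(Y=1) = 5/47 + 4/47 = 9/47
  P(Y=2) = 12/47 + 7/47 = 19/47
  P(Y=3) = 1/47 + 3/47 = 4/47
H(X|Y) = Σ_y P(y)·H(X|Y=y):
  Y=0: P(Y=0) = 15/47, P(X|Y=0) = (2/3, 1/3) → H(X|Y=0) = 0.918296
  Y=1: P(Y=1) = 9/47, P(X|Y=1) = (5/9, 4/9) → H(X|Y=1) = 0.991076
  Y=2: P(Y=2) = 19/47, P(X|Y=2) = (12/19, 7/19) → H(X|Y=2) = 0.949452
  Y=3: P(Y=3) = 4/47, P(X|Y=3) = (1/4, 3/4) → H(X|Y=3) = 0.811278
H(X|Y) = (15/47)·0.918296 + (9/47)·0.991076 + (19/47)·0.949452 + (4/47)·0.811278 = 0.93572 bits

I(X;Y) = H(X) - H(X|Y) = 0.97339 - 0.93572 = 0.0377 bits

Cross-check via I(X;Y) = H(X) + H(Y) - H(X,Y): computing H(Y) from the column sums and H(X,Y) from the 8 cells in the same way gives H(Y) = 1.81324 bits and H(X,Y) = 2.74896 bits, so
I(X;Y) = 0.97339 + 1.81324 - 2.74896 = 0.0377 bits ✓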